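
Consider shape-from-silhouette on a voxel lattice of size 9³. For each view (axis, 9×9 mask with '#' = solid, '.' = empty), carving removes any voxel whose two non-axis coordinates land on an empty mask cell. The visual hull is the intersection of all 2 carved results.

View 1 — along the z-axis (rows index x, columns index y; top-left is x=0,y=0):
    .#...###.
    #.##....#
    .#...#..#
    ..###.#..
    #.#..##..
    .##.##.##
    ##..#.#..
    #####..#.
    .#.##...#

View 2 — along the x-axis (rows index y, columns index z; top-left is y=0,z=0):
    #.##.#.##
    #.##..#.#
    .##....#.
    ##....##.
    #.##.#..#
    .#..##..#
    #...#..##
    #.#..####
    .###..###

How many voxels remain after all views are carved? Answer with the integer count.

full grid |V| = 729
V1 z: intersect with XY mask (39 set) -- 351 left
V2 x: intersect with YZ mask (43 set) -- 184 left

voxel count = 184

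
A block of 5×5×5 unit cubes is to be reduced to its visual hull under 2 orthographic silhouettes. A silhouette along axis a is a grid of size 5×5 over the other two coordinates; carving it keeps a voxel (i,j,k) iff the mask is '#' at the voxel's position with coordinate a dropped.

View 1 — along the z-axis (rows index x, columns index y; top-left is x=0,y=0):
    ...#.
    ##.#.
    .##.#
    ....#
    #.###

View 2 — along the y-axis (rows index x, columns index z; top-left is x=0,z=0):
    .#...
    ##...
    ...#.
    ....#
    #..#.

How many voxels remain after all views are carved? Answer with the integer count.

voxel count = 19

full grid |V| = 125
V1 z: intersect with XY mask (12 set) -- 60 left
V2 y: intersect with XZ mask (7 set) -- 19 left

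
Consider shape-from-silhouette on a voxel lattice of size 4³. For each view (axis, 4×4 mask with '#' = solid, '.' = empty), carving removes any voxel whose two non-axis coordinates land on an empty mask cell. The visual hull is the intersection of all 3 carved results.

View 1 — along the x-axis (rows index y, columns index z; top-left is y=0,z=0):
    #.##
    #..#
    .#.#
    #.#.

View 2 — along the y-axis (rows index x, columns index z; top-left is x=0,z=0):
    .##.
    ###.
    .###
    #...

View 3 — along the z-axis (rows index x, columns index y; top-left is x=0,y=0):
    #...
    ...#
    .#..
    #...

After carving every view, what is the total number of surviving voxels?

|visual hull| = 5

start: 4×4×4 = 64 voxels
  1. axis=0 (YZ plane), |mask|=9  ⇒  voxels=36
  2. axis=1 (XZ plane), |mask|=9  ⇒  voxels=18
  3. axis=2 (XY plane), |mask|=4  ⇒  voxels=5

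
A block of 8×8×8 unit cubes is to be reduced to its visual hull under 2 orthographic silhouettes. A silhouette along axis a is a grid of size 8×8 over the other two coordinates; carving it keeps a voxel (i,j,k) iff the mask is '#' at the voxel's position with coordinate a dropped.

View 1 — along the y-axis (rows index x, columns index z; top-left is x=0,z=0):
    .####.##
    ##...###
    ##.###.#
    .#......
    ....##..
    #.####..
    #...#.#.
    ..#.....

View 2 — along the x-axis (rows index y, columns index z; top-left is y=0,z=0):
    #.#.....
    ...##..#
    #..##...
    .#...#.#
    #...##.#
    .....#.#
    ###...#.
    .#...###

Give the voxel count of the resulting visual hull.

remaining voxels: 92

before carving: 512 voxels (8×8×8)
  1. axis=1 (XZ plane), |mask|=29  ⇒  voxels=232
  2. axis=0 (YZ plane), |mask|=25  ⇒  voxels=92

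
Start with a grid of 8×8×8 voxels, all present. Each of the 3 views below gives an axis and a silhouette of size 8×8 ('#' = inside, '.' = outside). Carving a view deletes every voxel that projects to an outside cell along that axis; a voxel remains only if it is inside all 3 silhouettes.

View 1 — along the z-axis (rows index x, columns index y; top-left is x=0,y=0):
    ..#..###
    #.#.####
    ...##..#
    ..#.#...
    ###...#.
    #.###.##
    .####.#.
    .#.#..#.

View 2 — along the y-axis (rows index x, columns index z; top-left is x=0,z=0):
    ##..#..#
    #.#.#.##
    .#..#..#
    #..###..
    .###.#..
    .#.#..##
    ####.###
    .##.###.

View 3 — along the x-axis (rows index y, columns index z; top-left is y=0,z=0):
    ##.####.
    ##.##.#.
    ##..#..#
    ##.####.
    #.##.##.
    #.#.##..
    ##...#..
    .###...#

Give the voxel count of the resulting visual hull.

before carving: 512 voxels (8×8×8)
[1] z-view keeps 33 columns → grid now 264
[2] y-view keeps 36 columns → grid now 153
[3] x-view keeps 37 columns → grid now 85

remaining voxels: 85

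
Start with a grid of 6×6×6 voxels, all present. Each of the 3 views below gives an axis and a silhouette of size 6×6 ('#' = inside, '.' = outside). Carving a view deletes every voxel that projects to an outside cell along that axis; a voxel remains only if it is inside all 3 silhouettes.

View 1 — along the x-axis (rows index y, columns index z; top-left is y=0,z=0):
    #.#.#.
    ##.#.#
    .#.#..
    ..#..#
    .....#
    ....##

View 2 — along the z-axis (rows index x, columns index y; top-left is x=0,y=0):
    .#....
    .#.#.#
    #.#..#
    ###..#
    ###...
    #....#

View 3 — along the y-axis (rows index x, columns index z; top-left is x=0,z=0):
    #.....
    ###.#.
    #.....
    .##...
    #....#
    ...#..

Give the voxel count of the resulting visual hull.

voxel count = 12

before carving: 216 voxels (6×6×6)
step 1: project along x, AND mask (14/36) → |grid| = 84
step 2: project along z, AND mask (16/36) → |grid| = 44
step 3: project along y, AND mask (11/36) → |grid| = 12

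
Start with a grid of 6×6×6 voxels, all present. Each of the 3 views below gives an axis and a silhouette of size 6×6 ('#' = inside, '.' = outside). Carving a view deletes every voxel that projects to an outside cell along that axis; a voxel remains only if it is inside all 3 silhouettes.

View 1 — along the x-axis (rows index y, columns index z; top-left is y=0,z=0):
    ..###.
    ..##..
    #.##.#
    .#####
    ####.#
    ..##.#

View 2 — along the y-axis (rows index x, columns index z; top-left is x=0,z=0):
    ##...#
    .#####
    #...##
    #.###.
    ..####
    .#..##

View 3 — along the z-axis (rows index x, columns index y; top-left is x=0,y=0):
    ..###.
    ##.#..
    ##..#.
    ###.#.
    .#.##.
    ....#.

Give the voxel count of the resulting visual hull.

start: 6×6×6 = 216 voxels
  1. axis=0 (YZ plane), |mask|=22  ⇒  voxels=132
  2. axis=1 (XZ plane), |mask|=22  ⇒  voxels=78
  3. axis=2 (XY plane), |mask|=17  ⇒  voxels=42

remaining voxels: 42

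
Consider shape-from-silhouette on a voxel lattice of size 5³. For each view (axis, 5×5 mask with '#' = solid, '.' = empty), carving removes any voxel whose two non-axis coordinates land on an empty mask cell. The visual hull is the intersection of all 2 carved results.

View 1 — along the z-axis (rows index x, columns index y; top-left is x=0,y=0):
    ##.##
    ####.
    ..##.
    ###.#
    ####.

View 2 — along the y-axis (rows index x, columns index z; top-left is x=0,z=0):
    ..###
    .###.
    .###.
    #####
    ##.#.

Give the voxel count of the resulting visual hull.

remaining voxels: 62

full grid |V| = 125
  1. axis=2 (XY plane), |mask|=18  ⇒  voxels=90
  2. axis=1 (XZ plane), |mask|=17  ⇒  voxels=62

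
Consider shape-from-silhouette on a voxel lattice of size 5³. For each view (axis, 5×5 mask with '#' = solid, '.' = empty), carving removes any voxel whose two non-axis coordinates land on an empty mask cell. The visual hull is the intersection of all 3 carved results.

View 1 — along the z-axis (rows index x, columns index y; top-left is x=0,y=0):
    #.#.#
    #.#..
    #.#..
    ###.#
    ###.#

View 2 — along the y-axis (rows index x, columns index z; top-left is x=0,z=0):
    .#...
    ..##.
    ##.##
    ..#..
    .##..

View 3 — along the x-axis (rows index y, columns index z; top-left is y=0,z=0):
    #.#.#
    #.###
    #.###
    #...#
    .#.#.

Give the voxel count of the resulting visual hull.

remaining voxels: 16

full grid |V| = 125
step 1: project along z, AND mask (15/25) → |grid| = 75
step 2: project along y, AND mask (10/25) → |grid| = 27
step 3: project along x, AND mask (15/25) → |grid| = 16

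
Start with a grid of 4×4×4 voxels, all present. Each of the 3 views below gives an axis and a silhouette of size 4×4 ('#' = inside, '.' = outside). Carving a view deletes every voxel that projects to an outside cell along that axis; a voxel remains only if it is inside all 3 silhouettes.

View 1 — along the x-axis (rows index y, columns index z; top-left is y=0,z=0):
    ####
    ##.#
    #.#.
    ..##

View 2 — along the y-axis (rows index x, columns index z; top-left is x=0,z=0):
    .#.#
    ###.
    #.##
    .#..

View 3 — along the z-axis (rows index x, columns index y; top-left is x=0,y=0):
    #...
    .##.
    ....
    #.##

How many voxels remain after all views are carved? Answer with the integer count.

full grid |V| = 64
carve view 1 (along x, YZ-mask fill 11/16): 44 voxels remain
carve view 2 (along y, XZ-mask fill 9/16): 24 voxels remain
carve view 3 (along z, XY-mask fill 6/16): 7 voxels remain

7 voxels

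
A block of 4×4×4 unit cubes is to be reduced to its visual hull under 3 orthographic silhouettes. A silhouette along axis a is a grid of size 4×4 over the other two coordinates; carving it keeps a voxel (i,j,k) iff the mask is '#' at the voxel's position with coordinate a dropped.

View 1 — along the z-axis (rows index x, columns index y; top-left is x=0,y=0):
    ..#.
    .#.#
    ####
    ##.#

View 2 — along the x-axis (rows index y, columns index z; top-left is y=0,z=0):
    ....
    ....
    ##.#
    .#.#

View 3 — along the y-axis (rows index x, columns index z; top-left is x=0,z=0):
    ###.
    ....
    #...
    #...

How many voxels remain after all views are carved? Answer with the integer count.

3 voxels

before carving: 64 voxels (4×4×4)
carve view 1 (along z, XY-mask fill 10/16): 40 voxels remain
carve view 2 (along x, YZ-mask fill 5/16): 12 voxels remain
carve view 3 (along y, XZ-mask fill 5/16): 3 voxels remain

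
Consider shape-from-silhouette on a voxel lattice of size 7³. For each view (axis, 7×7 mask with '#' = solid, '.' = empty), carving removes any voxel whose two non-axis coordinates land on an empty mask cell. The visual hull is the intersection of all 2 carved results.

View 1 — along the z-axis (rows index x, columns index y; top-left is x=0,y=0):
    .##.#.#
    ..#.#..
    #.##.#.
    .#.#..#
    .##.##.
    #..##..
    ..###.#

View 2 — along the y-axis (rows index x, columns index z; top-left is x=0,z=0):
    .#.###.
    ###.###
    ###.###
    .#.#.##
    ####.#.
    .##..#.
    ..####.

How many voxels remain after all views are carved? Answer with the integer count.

start: 7×7×7 = 343 voxels
carve view 1 (along z, XY-mask fill 24/49): 168 voxels remain
carve view 2 (along y, XZ-mask fill 32/49): 109 voxels remain

voxel count = 109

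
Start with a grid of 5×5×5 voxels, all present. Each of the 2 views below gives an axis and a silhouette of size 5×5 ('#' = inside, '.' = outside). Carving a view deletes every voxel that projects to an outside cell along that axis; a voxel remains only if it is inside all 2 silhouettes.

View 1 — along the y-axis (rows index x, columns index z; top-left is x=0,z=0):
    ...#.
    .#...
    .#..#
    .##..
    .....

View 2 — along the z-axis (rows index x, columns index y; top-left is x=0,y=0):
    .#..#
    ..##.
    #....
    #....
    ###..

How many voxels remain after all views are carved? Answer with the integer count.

remaining voxels: 8

full grid |V| = 125
  1. axis=1 (XZ plane), |mask|=6  ⇒  voxels=30
  2. axis=2 (XY plane), |mask|=9  ⇒  voxels=8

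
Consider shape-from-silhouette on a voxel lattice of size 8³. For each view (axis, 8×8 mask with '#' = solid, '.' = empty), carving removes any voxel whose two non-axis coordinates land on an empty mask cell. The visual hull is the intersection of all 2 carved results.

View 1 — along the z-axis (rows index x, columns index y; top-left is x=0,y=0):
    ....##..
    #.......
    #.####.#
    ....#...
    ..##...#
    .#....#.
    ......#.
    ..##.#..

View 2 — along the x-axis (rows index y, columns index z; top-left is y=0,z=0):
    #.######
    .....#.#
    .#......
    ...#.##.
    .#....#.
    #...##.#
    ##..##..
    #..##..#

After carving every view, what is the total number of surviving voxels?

voxel count = 62

full grid |V| = 512
after view 1 [z-axis, 19 of 64 cells solid] → remaining = 152
after view 2 [x-axis, 27 of 64 cells solid] → remaining = 62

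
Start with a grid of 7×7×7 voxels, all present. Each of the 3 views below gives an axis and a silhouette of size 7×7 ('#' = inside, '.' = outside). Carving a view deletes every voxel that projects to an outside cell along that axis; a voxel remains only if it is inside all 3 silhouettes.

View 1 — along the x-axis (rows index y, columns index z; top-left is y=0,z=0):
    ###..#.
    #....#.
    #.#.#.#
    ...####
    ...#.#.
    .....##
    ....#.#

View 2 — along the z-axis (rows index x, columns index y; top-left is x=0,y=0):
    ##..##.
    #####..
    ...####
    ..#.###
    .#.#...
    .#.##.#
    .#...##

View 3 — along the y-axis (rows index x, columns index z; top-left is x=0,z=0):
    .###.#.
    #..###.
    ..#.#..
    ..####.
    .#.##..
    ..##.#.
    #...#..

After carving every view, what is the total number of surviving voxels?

full grid |V| = 343
[1] x-view keeps 20 columns → grid now 140
[2] z-view keeps 26 columns → grid now 68
[3] y-view keeps 22 columns → grid now 35

35 voxels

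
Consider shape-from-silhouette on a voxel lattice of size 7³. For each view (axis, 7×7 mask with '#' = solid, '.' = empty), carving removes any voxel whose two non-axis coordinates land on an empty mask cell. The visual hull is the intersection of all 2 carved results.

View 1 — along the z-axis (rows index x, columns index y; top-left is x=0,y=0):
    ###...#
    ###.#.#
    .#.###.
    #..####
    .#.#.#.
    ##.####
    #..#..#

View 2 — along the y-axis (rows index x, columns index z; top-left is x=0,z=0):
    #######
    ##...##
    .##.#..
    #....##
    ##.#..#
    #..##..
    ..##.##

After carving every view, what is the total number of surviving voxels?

full grid |V| = 343
after view 1 [z-axis, 30 of 49 cells solid] → remaining = 210
after view 2 [y-axis, 28 of 49 cells solid] → remaining = 117

voxel count = 117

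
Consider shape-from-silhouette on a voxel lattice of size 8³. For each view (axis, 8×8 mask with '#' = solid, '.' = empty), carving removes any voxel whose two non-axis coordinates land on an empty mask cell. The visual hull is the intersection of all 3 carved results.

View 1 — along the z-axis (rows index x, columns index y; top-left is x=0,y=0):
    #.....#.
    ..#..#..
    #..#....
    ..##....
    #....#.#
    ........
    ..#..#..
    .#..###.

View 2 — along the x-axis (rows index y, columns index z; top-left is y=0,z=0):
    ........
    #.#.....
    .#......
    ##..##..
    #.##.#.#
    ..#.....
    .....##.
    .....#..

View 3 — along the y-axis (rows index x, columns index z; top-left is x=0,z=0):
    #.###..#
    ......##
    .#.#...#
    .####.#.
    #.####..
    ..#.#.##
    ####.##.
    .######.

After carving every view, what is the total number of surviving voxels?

start: 8×8×8 = 512 voxels
V1 z: intersect with XY mask (17 set) -- 136 left
V2 x: intersect with YZ mask (16 set) -- 27 left
V3 y: intersect with XZ mask (36 set) -- 15 left

voxel count = 15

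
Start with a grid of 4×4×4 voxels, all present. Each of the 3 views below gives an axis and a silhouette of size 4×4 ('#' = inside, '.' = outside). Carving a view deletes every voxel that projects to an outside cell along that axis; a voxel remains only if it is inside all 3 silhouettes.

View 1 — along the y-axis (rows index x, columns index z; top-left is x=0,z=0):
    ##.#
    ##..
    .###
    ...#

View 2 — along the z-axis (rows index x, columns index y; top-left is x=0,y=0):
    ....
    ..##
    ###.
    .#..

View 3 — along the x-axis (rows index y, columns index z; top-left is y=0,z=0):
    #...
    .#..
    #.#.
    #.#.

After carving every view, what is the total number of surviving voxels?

remaining voxels: 4

initial block: 4^3 = 64
[1] y-view keeps 9 columns → grid now 36
[2] z-view keeps 6 columns → grid now 14
[3] x-view keeps 6 columns → grid now 4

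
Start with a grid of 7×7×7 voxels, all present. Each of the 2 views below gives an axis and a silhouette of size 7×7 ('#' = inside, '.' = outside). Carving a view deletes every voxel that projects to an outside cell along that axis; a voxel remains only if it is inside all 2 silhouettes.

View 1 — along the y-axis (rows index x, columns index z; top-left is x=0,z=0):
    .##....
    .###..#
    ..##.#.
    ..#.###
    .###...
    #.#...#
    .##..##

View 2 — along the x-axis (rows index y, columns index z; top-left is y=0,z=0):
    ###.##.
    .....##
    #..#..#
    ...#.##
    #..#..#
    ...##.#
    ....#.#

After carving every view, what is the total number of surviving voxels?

62 voxels

before carving: 343 voxels (7×7×7)
  1. axis=1 (XZ plane), |mask|=23  ⇒  voxels=161
  2. axis=0 (YZ plane), |mask|=21  ⇒  voxels=62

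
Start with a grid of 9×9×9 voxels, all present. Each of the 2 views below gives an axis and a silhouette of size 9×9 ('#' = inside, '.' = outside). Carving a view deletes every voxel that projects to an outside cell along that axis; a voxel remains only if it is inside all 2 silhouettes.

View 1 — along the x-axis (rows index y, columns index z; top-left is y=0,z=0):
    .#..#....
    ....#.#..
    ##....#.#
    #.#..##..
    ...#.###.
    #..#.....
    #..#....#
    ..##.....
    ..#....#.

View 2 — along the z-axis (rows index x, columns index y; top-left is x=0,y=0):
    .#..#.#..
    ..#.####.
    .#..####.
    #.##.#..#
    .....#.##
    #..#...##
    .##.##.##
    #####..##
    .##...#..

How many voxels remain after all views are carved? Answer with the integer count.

before carving: 729 voxels (9×9×9)
step 1: project along x, AND mask (25/81) → |grid| = 225
step 2: project along z, AND mask (41/81) → |grid| = 112

112 voxels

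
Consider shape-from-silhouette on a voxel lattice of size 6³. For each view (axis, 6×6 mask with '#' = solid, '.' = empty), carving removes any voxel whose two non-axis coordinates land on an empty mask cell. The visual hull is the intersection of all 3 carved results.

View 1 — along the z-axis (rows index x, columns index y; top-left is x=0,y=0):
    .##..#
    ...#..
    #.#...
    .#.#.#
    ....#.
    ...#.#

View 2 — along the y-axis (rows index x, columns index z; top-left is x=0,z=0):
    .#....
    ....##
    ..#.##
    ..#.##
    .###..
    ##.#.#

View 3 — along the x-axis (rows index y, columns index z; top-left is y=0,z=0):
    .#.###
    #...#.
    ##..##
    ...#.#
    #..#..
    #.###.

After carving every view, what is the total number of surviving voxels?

15 voxels

full grid |V| = 216
  1. axis=2 (XY plane), |mask|=12  ⇒  voxels=72
  2. axis=1 (XZ plane), |mask|=16  ⇒  voxels=31
  3. axis=0 (YZ plane), |mask|=18  ⇒  voxels=15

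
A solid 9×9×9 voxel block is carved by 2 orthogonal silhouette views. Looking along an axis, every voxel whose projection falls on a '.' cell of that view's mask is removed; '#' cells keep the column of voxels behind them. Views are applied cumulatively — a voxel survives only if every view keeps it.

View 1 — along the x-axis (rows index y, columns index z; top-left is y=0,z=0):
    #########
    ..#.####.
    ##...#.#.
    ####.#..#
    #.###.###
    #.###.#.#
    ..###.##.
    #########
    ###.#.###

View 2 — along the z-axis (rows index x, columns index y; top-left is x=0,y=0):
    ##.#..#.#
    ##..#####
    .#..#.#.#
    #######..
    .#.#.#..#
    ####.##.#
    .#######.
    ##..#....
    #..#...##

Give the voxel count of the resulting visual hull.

initial block: 9^3 = 729
  1. axis=0 (YZ plane), |mask|=58  ⇒  voxels=522
  2. axis=2 (XY plane), |mask|=48  ⇒  voxels=306

voxel count = 306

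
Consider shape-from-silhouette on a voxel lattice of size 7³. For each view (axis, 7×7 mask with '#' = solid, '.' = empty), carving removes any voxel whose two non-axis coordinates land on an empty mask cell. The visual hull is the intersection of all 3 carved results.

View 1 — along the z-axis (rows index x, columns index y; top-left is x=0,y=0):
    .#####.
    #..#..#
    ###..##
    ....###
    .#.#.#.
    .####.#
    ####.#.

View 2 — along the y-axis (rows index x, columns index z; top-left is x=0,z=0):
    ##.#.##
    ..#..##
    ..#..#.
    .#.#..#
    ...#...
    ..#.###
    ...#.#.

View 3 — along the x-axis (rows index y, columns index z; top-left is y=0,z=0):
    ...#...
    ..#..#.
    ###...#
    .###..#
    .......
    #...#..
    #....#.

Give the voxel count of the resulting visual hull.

|visual hull| = 26

initial block: 7^3 = 343
carve view 1 (along z, XY-mask fill 29/49): 203 voxels remain
carve view 2 (along y, XZ-mask fill 20/49): 86 voxels remain
carve view 3 (along x, YZ-mask fill 15/49): 26 voxels remain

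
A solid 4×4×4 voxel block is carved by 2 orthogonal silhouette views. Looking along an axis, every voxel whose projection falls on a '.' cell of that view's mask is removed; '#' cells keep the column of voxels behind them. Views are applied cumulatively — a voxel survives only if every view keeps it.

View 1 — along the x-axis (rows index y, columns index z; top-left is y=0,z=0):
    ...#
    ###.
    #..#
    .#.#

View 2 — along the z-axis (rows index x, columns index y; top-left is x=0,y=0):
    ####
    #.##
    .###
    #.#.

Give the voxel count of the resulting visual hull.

23 voxels

start: 4×4×4 = 64 voxels
V1 x: intersect with YZ mask (8 set) -- 32 left
V2 z: intersect with XY mask (12 set) -- 23 left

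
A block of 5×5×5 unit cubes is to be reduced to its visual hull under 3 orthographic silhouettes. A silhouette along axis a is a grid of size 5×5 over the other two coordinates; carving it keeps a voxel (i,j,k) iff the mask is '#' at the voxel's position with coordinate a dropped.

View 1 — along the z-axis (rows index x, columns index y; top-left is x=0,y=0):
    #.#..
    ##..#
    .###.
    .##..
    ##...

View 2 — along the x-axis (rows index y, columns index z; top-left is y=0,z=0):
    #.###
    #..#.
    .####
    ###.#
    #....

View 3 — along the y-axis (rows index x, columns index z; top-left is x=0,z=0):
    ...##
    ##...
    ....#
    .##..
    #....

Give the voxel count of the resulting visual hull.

start: 5×5×5 = 125 voxels
V1 z: intersect with XY mask (12 set) -- 60 left
V2 x: intersect with YZ mask (15 set) -- 37 left
V3 y: intersect with XZ mask (8 set) -- 13 left

13 voxels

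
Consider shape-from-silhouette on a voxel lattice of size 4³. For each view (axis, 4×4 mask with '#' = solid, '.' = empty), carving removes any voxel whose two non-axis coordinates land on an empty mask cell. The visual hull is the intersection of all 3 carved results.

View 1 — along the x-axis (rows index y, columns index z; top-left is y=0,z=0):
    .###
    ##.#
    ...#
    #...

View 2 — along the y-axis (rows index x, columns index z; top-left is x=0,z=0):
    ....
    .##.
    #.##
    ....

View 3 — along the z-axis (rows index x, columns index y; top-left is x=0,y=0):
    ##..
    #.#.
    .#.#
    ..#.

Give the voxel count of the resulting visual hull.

full grid |V| = 64
after view 1 [x-axis, 8 of 16 cells solid] → remaining = 32
after view 2 [y-axis, 5 of 16 cells solid] → remaining = 9
after view 3 [z-axis, 7 of 16 cells solid] → remaining = 5

|visual hull| = 5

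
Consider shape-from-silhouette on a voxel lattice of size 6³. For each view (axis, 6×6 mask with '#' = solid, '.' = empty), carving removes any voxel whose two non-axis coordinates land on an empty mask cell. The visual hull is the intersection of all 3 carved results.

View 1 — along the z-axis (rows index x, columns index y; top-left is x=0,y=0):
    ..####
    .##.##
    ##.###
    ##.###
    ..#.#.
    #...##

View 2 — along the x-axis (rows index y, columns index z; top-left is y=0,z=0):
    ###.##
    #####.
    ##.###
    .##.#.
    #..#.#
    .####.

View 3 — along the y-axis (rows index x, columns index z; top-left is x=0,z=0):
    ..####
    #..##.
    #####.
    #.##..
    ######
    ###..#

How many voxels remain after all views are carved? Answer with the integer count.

full grid |V| = 216
[1] z-view keeps 23 columns → grid now 138
[2] x-view keeps 25 columns → grid now 92
[3] y-view keeps 25 columns → grid now 64

voxel count = 64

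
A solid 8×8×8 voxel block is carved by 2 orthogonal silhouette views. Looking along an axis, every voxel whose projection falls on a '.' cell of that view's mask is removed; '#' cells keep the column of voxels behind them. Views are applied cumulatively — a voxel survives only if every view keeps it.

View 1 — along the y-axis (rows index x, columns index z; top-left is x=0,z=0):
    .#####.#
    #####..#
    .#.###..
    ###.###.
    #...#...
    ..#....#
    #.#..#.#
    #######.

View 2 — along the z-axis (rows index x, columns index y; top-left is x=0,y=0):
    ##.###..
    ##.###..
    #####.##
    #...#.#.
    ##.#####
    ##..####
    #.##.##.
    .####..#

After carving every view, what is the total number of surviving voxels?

initial block: 8^3 = 512
after view 1 [y-axis, 37 of 64 cells solid] → remaining = 296
after view 2 [z-axis, 43 of 64 cells solid] → remaining = 187

|visual hull| = 187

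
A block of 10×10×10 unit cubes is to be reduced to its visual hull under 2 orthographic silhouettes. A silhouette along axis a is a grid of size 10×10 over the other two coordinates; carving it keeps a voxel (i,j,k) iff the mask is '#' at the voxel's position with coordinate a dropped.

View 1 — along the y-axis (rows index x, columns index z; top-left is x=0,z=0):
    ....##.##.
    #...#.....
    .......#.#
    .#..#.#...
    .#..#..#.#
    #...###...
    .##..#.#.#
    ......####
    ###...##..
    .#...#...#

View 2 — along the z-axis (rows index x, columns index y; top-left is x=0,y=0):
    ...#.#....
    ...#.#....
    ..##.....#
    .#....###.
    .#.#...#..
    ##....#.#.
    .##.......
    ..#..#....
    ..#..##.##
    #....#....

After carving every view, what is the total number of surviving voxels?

|visual hull| = 107

before carving: 1000 voxels (10×10×10)
after view 1 [y-axis, 36 of 100 cells solid] → remaining = 360
after view 2 [z-axis, 29 of 100 cells solid] → remaining = 107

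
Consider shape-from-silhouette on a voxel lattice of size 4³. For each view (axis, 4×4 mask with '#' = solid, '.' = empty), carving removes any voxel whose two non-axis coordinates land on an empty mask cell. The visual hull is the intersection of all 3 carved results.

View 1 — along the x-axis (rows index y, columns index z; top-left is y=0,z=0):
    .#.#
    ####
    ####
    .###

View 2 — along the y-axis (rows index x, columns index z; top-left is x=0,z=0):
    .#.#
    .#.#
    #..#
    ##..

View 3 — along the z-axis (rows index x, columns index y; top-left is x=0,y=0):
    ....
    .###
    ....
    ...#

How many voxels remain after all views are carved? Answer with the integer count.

before carving: 64 voxels (4×4×4)
after view 1 [x-axis, 13 of 16 cells solid] → remaining = 52
after view 2 [y-axis, 8 of 16 cells solid] → remaining = 28
after view 3 [z-axis, 4 of 16 cells solid] → remaining = 7

|visual hull| = 7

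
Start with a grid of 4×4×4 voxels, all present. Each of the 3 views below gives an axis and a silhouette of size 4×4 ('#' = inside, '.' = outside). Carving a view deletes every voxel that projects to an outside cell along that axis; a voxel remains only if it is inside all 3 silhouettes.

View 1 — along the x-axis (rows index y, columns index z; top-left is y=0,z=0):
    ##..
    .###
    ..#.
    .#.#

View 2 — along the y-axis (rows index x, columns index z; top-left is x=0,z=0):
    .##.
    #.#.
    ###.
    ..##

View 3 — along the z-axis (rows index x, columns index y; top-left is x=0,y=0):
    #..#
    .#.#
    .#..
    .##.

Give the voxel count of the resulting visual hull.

8 voxels

before carving: 64 voxels (4×4×4)
carve view 1 (along x, YZ-mask fill 8/16): 32 voxels remain
carve view 2 (along y, XZ-mask fill 9/16): 18 voxels remain
carve view 3 (along z, XY-mask fill 7/16): 8 voxels remain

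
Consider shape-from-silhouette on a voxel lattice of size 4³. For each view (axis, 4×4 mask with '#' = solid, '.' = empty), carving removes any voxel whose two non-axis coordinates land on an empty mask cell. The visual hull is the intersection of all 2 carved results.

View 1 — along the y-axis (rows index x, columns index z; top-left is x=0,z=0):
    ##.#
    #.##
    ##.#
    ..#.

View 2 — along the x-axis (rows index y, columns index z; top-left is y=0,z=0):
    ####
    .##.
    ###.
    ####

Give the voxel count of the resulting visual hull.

remaining voxels: 31

start: 4×4×4 = 64 voxels
step 1: project along y, AND mask (10/16) → |grid| = 40
step 2: project along x, AND mask (13/16) → |grid| = 31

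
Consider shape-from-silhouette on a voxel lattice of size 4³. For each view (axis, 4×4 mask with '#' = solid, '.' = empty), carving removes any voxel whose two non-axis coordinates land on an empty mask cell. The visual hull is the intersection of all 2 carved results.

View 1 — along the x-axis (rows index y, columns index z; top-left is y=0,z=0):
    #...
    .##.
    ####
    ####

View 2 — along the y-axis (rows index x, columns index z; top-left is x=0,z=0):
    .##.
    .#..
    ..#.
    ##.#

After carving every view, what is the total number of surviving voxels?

|visual hull| = 20

before carving: 64 voxels (4×4×4)
V1 x: intersect with YZ mask (11 set) -- 44 left
V2 y: intersect with XZ mask (7 set) -- 20 left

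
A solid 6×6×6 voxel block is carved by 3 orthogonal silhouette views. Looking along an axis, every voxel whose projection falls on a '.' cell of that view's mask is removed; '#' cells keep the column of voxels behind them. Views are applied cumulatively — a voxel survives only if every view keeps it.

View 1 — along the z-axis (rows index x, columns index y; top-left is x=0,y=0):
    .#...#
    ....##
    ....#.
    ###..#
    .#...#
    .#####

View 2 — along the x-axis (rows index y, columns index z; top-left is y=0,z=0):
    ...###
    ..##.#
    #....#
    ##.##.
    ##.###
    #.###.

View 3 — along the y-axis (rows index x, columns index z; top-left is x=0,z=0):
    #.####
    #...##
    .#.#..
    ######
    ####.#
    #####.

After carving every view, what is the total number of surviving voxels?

start: 6×6×6 = 216 voxels
V1 z: intersect with XY mask (16 set) -- 96 left
V2 x: intersect with YZ mask (21 set) -- 58 left
V3 y: intersect with XZ mask (26 set) -- 47 left

voxel count = 47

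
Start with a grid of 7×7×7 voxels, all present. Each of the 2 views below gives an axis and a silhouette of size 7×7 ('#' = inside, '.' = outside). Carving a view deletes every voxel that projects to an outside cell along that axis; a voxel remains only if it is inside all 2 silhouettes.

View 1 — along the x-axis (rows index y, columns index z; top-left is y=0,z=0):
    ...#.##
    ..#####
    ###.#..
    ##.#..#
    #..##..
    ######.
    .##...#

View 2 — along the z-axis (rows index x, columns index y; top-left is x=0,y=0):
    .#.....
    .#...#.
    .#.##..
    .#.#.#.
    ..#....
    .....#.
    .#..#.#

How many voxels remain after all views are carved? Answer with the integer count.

|visual hull| = 64

before carving: 343 voxels (7×7×7)
carve view 1 (along x, YZ-mask fill 28/49): 196 voxels remain
carve view 2 (along z, XY-mask fill 14/49): 64 voxels remain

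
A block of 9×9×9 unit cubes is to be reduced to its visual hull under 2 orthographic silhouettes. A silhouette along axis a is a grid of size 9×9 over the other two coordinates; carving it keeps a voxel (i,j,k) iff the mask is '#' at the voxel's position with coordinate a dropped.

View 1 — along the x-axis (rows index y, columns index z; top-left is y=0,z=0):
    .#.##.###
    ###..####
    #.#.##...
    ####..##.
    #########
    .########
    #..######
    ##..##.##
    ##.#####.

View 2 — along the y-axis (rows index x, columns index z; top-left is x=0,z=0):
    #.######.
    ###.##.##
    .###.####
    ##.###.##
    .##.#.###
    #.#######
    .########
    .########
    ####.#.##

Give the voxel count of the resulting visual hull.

|visual hull| = 433

full grid |V| = 729
V1 x: intersect with YZ mask (60 set) -- 540 left
V2 y: intersect with XZ mask (65 set) -- 433 left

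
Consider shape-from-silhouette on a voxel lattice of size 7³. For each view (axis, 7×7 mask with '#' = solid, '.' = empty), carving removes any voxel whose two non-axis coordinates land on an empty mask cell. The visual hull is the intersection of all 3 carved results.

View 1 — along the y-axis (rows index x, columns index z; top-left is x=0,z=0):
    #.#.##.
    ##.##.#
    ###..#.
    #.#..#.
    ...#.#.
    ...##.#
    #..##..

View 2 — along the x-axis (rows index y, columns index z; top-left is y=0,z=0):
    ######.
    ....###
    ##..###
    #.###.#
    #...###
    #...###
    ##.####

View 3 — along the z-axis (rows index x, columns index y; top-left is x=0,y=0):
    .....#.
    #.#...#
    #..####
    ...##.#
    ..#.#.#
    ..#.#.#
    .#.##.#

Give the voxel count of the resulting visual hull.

remaining voxels: 55

start: 7×7×7 = 343 voxels
  1. axis=1 (XZ plane), |mask|=24  ⇒  voxels=168
  2. axis=0 (YZ plane), |mask|=33  ⇒  voxels=118
  3. axis=2 (XY plane), |mask|=22  ⇒  voxels=55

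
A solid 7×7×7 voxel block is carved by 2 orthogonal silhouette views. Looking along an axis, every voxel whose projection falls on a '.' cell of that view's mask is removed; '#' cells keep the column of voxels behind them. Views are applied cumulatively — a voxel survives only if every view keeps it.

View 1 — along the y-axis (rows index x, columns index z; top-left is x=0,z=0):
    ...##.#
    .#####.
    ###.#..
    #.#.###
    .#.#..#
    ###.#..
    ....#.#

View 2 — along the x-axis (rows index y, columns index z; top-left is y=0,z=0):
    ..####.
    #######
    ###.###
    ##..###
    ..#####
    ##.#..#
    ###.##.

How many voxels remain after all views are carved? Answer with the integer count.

voxel count = 135

start: 7×7×7 = 343 voxels
after view 1 [y-axis, 26 of 49 cells solid] → remaining = 182
after view 2 [x-axis, 36 of 49 cells solid] → remaining = 135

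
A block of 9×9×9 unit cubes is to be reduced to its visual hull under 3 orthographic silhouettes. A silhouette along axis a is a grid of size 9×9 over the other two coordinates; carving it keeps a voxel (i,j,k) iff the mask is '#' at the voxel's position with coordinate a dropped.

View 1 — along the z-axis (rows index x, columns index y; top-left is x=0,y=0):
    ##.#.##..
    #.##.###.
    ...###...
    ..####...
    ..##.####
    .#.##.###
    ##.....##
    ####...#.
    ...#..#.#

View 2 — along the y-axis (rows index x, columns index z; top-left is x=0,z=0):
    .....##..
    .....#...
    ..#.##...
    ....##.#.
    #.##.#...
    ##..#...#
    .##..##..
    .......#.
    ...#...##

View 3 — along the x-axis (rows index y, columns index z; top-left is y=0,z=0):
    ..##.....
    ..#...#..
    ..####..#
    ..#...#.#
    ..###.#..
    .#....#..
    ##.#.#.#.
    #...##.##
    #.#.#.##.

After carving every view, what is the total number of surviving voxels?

voxel count = 44

before carving: 729 voxels (9×9×9)
carve view 1 (along z, XY-mask fill 42/81): 378 voxels remain
carve view 2 (along y, XZ-mask fill 25/81): 115 voxels remain
carve view 3 (along x, YZ-mask fill 33/81): 44 voxels remain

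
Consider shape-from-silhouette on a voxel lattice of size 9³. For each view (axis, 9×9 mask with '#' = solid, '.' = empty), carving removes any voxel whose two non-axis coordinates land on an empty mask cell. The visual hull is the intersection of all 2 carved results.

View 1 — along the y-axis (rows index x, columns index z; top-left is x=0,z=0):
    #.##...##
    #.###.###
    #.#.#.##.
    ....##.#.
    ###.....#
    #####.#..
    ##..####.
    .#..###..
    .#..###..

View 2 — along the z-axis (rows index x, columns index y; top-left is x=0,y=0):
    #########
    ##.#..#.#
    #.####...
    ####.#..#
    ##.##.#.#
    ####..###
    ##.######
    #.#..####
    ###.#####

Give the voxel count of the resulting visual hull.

voxel count = 293

start: 9×9×9 = 729 voxels
step 1: project along y, AND mask (44/81) → |grid| = 396
step 2: project along z, AND mask (60/81) → |grid| = 293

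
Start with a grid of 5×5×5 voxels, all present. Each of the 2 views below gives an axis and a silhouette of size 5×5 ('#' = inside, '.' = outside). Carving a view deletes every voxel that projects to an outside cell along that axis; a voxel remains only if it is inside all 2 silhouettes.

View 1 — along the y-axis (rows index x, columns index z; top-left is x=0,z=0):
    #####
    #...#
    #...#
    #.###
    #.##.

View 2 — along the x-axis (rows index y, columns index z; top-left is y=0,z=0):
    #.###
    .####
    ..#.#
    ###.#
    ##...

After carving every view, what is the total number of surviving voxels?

initial block: 5^3 = 125
[1] y-view keeps 16 columns → grid now 80
[2] x-view keeps 16 columns → grid now 52

remaining voxels: 52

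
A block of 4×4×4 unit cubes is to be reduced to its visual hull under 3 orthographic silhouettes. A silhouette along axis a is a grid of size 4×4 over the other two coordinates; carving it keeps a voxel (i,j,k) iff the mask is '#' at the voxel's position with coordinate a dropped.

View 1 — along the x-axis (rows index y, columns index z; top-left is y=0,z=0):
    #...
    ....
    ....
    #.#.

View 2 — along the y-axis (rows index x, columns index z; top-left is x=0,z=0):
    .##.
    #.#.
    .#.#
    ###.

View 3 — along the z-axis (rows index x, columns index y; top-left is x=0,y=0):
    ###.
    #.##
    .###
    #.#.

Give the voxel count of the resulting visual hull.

voxel count = 4

start: 4×4×4 = 64 voxels
  1. axis=0 (YZ plane), |mask|=3  ⇒  voxels=12
  2. axis=1 (XZ plane), |mask|=9  ⇒  voxels=7
  3. axis=2 (XY plane), |mask|=11  ⇒  voxels=4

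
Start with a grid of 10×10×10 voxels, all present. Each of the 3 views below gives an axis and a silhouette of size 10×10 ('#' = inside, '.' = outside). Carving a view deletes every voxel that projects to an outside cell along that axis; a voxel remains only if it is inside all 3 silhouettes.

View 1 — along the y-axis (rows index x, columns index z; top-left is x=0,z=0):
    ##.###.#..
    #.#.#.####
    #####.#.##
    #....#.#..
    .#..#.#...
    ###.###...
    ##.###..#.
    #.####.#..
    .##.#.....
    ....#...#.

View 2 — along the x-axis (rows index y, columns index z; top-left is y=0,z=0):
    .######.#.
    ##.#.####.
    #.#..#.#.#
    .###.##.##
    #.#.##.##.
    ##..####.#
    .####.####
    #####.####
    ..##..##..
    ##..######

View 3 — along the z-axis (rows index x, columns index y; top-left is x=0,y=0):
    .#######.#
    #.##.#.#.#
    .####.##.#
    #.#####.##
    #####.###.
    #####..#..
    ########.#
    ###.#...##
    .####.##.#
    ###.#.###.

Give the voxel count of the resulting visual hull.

before carving: 1000 voxels (10×10×10)
V1 y: intersect with XZ mask (50 set) -- 500 left
V2 x: intersect with YZ mask (68 set) -- 336 left
V3 z: intersect with XY mask (72 set) -- 244 left

244 voxels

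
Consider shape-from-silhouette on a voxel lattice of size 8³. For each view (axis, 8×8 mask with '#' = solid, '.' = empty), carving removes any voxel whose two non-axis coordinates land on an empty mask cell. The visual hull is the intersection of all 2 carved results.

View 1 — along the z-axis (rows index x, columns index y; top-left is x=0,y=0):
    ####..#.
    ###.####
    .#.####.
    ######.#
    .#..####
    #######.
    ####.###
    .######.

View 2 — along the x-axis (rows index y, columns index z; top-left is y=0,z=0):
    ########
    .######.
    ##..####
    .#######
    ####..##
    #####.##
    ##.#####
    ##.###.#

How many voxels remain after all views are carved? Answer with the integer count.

|visual hull| = 324

before carving: 512 voxels (8×8×8)
carve view 1 (along z, XY-mask fill 49/64): 392 voxels remain
carve view 2 (along x, YZ-mask fill 53/64): 324 voxels remain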